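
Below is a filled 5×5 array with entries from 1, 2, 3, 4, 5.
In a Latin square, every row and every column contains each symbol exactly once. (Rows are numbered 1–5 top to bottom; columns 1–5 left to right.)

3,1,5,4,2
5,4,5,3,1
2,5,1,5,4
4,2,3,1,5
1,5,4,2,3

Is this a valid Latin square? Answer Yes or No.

No

Row 3 contains 5 twice (at columns 2 and 4); row 2 is also not a permutation.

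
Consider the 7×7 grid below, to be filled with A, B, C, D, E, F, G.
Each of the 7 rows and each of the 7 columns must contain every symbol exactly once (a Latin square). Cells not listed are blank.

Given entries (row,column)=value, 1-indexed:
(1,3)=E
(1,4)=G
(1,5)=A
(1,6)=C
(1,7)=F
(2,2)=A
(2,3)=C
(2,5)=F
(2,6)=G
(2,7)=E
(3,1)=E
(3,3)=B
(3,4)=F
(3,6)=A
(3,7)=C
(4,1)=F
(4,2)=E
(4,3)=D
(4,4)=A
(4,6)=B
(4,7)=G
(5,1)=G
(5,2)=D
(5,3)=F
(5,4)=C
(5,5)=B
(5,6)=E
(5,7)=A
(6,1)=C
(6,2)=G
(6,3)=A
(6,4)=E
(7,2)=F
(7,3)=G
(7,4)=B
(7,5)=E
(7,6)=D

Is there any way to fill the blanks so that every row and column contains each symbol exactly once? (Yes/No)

No

Row 3, column 2: row 3 together with column 2 already contain {A, B, C, D, E, F, G} — every symbol — so nothing can go there. The grid has no valid completion.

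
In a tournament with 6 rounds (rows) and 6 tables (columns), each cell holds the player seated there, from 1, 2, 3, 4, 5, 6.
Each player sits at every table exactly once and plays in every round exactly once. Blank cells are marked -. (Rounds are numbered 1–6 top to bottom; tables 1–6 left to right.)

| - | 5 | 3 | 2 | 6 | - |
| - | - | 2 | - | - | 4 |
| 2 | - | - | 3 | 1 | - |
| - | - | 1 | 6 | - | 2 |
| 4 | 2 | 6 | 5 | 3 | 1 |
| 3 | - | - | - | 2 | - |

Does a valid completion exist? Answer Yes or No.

No

Round 1, table 6: round 1 together with table 6 already contain {1, 2, 3, 4, 5, 6} — every symbol — so nothing can go there. The grid has no valid completion.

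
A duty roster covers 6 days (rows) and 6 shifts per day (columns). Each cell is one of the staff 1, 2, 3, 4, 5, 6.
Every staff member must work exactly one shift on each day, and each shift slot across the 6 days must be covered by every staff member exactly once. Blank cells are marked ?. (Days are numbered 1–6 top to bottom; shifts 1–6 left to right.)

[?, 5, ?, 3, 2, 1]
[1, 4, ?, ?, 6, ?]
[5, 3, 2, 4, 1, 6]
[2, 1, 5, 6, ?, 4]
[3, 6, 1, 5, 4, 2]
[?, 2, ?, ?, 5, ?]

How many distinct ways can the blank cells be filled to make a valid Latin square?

2

Day 1, shift 1: eliminating its day and shift leaves {4, 6}.
Day 1, shift 3: eliminating its day and shift leaves {4, 6}.
Day 2, shift 3: eliminating its day and shift leaves {3}.
Day 2, shift 4: eliminating its day and shift leaves {2}.
Day 2, shift 6: eliminating its day and shift leaves {3, 5}.
Day 4, shift 5: eliminating its day and shift leaves {3}.
Day 6, shift 1: eliminating its day and shift leaves {4, 6}.
Day 6, shift 3: eliminating its day and shift leaves {3, 4, 6}.
Day 6, shift 4: eliminating its day and shift leaves {1}.
Day 6, shift 6: eliminating its day and shift leaves {3}.
Enumerating the assignments across these blanks that avoid any day or shift repeat gives 2 completions.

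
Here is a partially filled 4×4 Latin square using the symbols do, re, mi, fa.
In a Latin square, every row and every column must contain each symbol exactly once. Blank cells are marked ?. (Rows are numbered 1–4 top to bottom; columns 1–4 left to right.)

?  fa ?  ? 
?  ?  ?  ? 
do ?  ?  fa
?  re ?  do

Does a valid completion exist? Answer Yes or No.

No row or column among the givens repeats a symbol, and propagating forced cells runs into no contradiction.
One valid completion exists (for instance, re fa do mi / fa do mi re / do mi re fa / mi re fa do).

Yes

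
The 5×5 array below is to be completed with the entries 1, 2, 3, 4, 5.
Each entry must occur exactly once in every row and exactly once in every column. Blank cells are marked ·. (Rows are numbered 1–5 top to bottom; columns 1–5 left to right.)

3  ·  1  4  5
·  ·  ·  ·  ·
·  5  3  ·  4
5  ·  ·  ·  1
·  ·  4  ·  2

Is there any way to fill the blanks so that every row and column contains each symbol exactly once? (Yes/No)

No row or column among the givens repeats a symbol, and propagating forced cells runs into no contradiction.
One valid completion exists (for instance, 3 2 1 4 5 / 4 1 5 2 3 / 2 5 3 1 4 / 5 4 2 3 1 / 1 3 4 5 2).

Yes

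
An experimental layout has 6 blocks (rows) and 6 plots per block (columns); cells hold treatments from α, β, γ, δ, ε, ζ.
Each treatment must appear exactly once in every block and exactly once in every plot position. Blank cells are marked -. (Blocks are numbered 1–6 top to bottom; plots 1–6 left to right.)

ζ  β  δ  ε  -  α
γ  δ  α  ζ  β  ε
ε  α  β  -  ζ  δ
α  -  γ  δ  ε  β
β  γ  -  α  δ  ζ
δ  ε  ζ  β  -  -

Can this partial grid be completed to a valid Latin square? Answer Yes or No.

No block or plot among the givens repeats a symbol, and propagating forced cells runs into no contradiction.
One valid completion exists (for instance, ζ β δ ε γ α / γ δ α ζ β ε / ε α β γ ζ δ / α ζ γ δ ε β / β γ ε α δ ζ / δ ε ζ β α γ).

Yes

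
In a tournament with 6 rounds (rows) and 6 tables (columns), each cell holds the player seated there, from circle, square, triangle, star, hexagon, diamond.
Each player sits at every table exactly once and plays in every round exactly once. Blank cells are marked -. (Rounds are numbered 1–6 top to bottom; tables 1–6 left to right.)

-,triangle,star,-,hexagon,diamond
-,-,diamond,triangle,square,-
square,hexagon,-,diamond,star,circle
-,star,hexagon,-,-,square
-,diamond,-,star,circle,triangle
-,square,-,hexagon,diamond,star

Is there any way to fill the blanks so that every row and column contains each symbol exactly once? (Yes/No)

No round or table among the givens repeats a symbol, and propagating forced cells runs into no contradiction.
One valid completion exists (for instance, circle triangle star square hexagon diamond / star circle diamond triangle square hexagon / square hexagon triangle diamond star circle / diamond star hexagon circle triangle square / hexagon diamond square star circle triangle / triangle square circle hexagon diamond star).

Yes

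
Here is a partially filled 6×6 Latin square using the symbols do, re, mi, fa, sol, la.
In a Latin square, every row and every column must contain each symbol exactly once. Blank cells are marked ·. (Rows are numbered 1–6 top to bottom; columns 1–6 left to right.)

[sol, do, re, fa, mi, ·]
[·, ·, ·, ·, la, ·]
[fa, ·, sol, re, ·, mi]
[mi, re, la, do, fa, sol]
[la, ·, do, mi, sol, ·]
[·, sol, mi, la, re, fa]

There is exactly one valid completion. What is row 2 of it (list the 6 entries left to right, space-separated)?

re mi fa sol la do

Row 2, column 3: row 2 has {la} and column 3 has {do, re, mi, sol, la}, leaving only fa.
Row 2, column 2: row 2 has {fa, la} and column 2 has {do, re, sol}, leaving only mi.
Row 2, column 4: row 2 has {mi, fa, la} and column 4 has {do, re, mi, fa, la}, leaving only sol.
Row 1, column 6: row 1 has {do, re, mi, fa, sol} and column 6 has {mi, fa, sol}, leaving only la.
Row 3, column 2: row 3 has {re, mi, fa, sol} and column 2 has {do, re, mi, sol}, leaving only la.
Row 3, column 5: row 3 has {re, mi, fa, sol, la} and column 5 has {re, mi, fa, sol, la}, leaving only do.
Row 5, column 2: row 5 has {do, mi, sol, la} and column 2 has {do, re, mi, sol, la}, leaving only fa.
Row 5, column 6: row 5 has {do, mi, fa, sol, la} and column 6 has {mi, fa, sol, la}, leaving only re.
Row 2, column 6: row 2 has {mi, fa, sol, la} and column 6 has {re, mi, fa, sol, la}, leaving only do.
Row 2, column 1: row 2 has {do, mi, fa, sol, la} and column 1 has {mi, fa, sol, la}, leaving only re.
So row 2 reads: re mi fa sol la do.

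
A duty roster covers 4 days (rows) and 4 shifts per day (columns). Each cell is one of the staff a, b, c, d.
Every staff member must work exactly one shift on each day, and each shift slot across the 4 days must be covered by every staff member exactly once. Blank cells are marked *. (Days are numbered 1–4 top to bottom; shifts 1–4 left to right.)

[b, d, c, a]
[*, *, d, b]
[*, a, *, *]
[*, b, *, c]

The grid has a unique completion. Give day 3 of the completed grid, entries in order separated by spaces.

Day 3, shift 3: day 3 has {a} and shift 3 has {c, d}, leaving only b.
Day 3, shift 4: day 3 has {a, b} and shift 4 has {a, b, c}, leaving only d.
Day 3, shift 1: day 3 has {a, b, d} and shift 1 has {b}, leaving only c.
So day 3 reads: c a b d.

c a b d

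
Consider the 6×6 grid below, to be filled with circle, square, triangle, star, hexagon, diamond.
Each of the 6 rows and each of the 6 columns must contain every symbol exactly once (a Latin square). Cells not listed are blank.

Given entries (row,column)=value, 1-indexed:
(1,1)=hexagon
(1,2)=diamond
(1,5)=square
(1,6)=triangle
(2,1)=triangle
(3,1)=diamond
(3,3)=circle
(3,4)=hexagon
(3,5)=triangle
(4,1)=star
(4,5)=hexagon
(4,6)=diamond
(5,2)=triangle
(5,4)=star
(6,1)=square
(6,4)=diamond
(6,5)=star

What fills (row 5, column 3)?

Row 1, column 3: row 1 has {square, triangle, hexagon, diamond} and column 3 has {circle}, leaving only star.
Row 1, column 4: row 1 has {square, triangle, star, hexagon, diamond} and column 4 has {star, hexagon, diamond}, leaving only circle.
Row 2, column 4: row 2 has {triangle} and column 4 has {circle, star, hexagon, diamond}, leaving only square.
Row 4, column 4: row 4 has {star, hexagon, diamond} and column 4 has {circle, square, star, hexagon, diamond}, leaving only triangle.
Row 4, column 3: row 4 has {triangle, star, hexagon, diamond} and column 3 has {circle, star}, leaving only square.
Row 4, column 2: row 4 has {square, triangle, star, hexagon, diamond} and column 2 has {triangle, diamond}, leaving only circle.
Row 5, column 1: row 5 has {triangle, star} and column 1 has {square, triangle, star, hexagon, diamond}, leaving only circle.
Row 5, column 5: row 5 has {circle, triangle, star} and column 5 has {square, triangle, star, hexagon}, leaving only diamond.
Row 5 already has {circle, triangle, star, diamond} and column 3 already has {circle, square, star}, so row 5, column 3 must be hexagon.

hexagon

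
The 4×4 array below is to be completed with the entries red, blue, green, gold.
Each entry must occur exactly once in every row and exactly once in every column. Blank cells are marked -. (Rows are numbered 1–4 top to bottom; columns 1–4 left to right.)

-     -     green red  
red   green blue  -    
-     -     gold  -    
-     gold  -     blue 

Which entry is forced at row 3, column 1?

blue

Row 1, column 2: row 1 has {red, green} and column 2 has {green, gold}, leaving only blue.
Row 1, column 1: row 1 has {red, blue, green} and column 1 has {red}, leaving only gold.
Row 2, column 4: row 2 has {red, blue, green} and column 4 has {red, blue}, leaving only gold.
Row 3, column 2: row 3 has {gold} and column 2 has {blue, green, gold}, leaving only red.
Row 3, column 4: row 3 has {red, gold} and column 4 has {red, blue, gold}, leaving only green.
Row 3 already has {red, green, gold} and column 1 already has {red, gold}, so row 3, column 1 must be blue.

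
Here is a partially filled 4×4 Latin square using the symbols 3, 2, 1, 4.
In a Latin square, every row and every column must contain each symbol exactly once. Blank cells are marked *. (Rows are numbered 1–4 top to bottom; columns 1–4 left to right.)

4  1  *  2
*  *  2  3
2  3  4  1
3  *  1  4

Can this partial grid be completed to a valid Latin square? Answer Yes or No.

Yes

No row or column among the givens repeats a symbol, and propagating forced cells runs into no contradiction.
One valid completion exists (for instance, 4 1 3 2 / 1 4 2 3 / 2 3 4 1 / 3 2 1 4).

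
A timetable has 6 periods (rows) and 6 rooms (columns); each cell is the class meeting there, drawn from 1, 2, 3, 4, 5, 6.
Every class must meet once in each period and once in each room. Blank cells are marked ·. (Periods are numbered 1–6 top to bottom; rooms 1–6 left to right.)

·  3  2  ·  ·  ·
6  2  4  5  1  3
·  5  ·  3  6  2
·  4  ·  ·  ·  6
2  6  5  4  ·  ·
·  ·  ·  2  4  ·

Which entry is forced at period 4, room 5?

Period 1, room 5: period 1 has {2, 3} and room 5 has {1, 4, 6}, leaving only 5.
Period 3, room 3: period 3 has {2, 3, 5, 6} and room 3 has {2, 4, 5}, leaving only 1.
Period 3, room 1: period 3 has {1, 2, 3, 5, 6} and room 1 has {2, 6}, leaving only 4.
Period 1, room 1: period 1 has {2, 3, 5} and room 1 has {2, 4, 6}, leaving only 1.
Period 1, room 4: period 1 has {1, 2, 3, 5} and room 4 has {2, 3, 4, 5}, leaving only 6.
Period 1, room 6: period 1 has {1, 2, 3, 5, 6} and room 6 has {2, 3, 6}, leaving only 4.
Period 4, room 3: period 4 has {4, 6} and room 3 has {1, 2, 4, 5}, leaving only 3.
Period 4 already has {3, 4, 6} and room 5 already has {1, 4, 5, 6}, so period 4, room 5 must be 2.

2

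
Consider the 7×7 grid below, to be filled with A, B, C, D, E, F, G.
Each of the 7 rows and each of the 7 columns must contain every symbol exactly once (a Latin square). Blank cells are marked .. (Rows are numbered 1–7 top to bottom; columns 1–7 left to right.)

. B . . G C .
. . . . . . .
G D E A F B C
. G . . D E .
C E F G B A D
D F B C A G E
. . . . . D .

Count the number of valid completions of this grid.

10

Row 1, column 1: eliminating its row and column leaves {A, E, F}.
Row 1, column 3: eliminating its row and column leaves {A, D}.
Row 1, column 4: eliminating its row and column leaves {D, E, F}.
Row 1, column 7: eliminating its row and column leaves {A, F}.
Row 2, column 1: eliminating its row and column leaves {A, B, E, F}.
Row 2, column 2: eliminating its row and column leaves {A, C}.
Row 2, column 3: eliminating its row and column leaves {A, C, D, G}.
Row 2, column 4: eliminating its row and column leaves {B, D, E, F}.
Row 2, column 5: eliminating its row and column leaves {C, E}.
Row 2, column 6: eliminating its row and column leaves {F}.
Row 2, column 7: eliminating its row and column leaves {A, B, F, G}.
Row 4, column 1: eliminating its row and column leaves {A, B, F}.
Row 4, column 3: eliminating its row and column leaves {A, C}.
Row 4, column 4: eliminating its row and column leaves {B, F}.
Row 4, column 7: eliminating its row and column leaves {A, B, F}.
Row 7, column 1: eliminating its row and column leaves {A, B, E, F}.
Row 7, column 2: eliminating its row and column leaves {A, C}.
Row 7, column 3: eliminating its row and column leaves {A, C, G}.
Row 7, column 4: eliminating its row and column leaves {B, E, F}.
Row 7, column 5: eliminating its row and column leaves {C, E}.
Row 7, column 7: eliminating its row and column leaves {A, B, F, G}.
Enumerating the assignments across these blanks that avoid any row or column repeat gives 10 completions.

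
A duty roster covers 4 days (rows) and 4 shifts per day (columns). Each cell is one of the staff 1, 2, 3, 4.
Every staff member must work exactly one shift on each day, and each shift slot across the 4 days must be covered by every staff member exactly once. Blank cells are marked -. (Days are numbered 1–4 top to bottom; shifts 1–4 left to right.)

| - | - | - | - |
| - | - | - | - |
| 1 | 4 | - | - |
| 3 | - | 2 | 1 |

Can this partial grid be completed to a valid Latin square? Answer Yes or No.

No

Day 4, shift 2: day 4 together with shift 2 already contain {1, 2, 3, 4} — every symbol — so nothing can go there. The grid has no valid completion.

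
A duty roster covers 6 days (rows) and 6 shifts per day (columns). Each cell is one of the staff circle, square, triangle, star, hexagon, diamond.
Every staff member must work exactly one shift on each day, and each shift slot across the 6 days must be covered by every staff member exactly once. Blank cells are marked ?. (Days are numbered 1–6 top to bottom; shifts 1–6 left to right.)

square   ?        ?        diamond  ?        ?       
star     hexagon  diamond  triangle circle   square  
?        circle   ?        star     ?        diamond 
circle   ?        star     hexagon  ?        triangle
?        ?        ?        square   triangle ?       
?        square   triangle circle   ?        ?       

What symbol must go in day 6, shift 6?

Day 4, shift 2: day 4 has {circle, triangle, star, hexagon} and shift 2 has {circle, square, hexagon}, leaving only diamond.
Day 4, shift 5: day 4 has {circle, triangle, star, hexagon, diamond} and shift 5 has {circle, triangle}, leaving only square.
Day 3, shift 5: day 3 has {circle, star, diamond} and shift 5 has {circle, square, triangle}, leaving only hexagon.
Day 1, shift 5: day 1 has {square, diamond} and shift 5 has {circle, square, triangle, hexagon}, leaving only star.
Day 1, shift 2: day 1 has {square, star, diamond} and shift 2 has {circle, square, hexagon, diamond}, leaving only triangle.
Day 3, shift 1: day 3 has {circle, star, hexagon, diamond} and shift 1 has {circle, square, star}, leaving only triangle.
Day 3, shift 3: day 3 has {circle, triangle, star, hexagon, diamond} and shift 3 has {triangle, star, diamond}, leaving only square.
Day 5, shift 2: day 5 has {square, triangle} and shift 2 has {circle, square, triangle, hexagon, diamond}, leaving only star.
Day 6, shift 5: day 6 has {circle, square, triangle} and shift 5 has {circle, square, triangle, star, hexagon}, leaving only diamond.
Day 6, shift 1: day 6 has {circle, square, triangle, diamond} and shift 1 has {circle, square, triangle, star}, leaving only hexagon.
Day 6 already has {circle, square, triangle, hexagon, diamond} and shift 6 already has {square, triangle, diamond}, so day 6, shift 6 must be star.

star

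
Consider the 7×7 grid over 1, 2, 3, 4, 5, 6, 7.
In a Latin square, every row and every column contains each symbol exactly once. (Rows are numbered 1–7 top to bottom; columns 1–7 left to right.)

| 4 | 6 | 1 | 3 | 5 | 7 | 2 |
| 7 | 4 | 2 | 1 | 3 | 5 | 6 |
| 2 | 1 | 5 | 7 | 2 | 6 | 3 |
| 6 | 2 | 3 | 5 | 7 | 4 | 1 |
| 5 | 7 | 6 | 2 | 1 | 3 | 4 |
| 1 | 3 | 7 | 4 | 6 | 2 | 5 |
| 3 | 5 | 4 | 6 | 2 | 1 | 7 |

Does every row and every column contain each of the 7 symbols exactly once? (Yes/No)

No

Column 5 contains 2 twice (at rows 3 and 7), so it is not a permutation.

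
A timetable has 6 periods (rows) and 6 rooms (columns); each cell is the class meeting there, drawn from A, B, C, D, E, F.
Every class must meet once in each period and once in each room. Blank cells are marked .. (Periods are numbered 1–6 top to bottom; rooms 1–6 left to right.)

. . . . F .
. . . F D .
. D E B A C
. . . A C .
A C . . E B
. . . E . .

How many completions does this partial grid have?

Period 1, room 1: eliminating its period and room leaves {B, C, D, E}.
Period 1, room 2: eliminating its period and room leaves {A, B, E}.
Period 1, room 3: eliminating its period and room leaves {A, B, C, D}.
Period 1, room 4: eliminating its period and room leaves {C, D}.
Period 1, room 6: eliminating its period and room leaves {A, D, E}.
Period 2, room 1: eliminating its period and room leaves {B, C, E}.
Period 2, room 2: eliminating its period and room leaves {A, B, E}.
Period 2, room 3: eliminating its period and room leaves {A, B, C}.
Period 2, room 6: eliminating its period and room leaves {A, E}.
Period 3, room 1: eliminating its period and room leaves {F}.
Period 4, room 1: eliminating its period and room leaves {B, D, E, F}.
Period 4, room 2: eliminating its period and room leaves {B, E, F}.
Period 4, room 3: eliminating its period and room leaves {B, D, F}.
Period 4, room 6: eliminating its period and room leaves {D, E, F}.
Period 5, room 3: eliminating its period and room leaves {D, F}.
Period 5, room 4: eliminating its period and room leaves {D}.
Period 6, room 1: eliminating its period and room leaves {B, C, D, F}.
Period 6, room 2: eliminating its period and room leaves {A, B, F}.
Period 6, room 3: eliminating its period and room leaves {A, B, C, D, F}.
Period 6, room 5: eliminating its period and room leaves {B}.
Period 6, room 6: eliminating its period and room leaves {A, D, F}.
Enumerating the assignments across these blanks that avoid any period or room repeat gives 14 completions.

14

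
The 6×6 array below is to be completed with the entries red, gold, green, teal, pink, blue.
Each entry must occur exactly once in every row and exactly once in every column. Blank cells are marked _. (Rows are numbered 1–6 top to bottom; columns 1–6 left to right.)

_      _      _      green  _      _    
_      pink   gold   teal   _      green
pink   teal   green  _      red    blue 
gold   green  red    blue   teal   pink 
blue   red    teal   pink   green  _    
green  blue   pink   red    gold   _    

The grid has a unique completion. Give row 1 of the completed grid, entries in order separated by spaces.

Row 1, column 2: row 1 has {green} and column 2 has {red, green, teal, pink, blue}, leaving only gold.
Row 1, column 3: row 1 has {gold, green} and column 3 has {red, gold, green, teal, pink}, leaving only blue.
Row 1, column 5: row 1 has {gold, green, blue} and column 5 has {red, gold, green, teal}, leaving only pink.
Row 2, column 1: row 2 has {gold, green, teal, pink} and column 1 has {gold, green, pink, blue}, leaving only red.
Row 1, column 1: row 1 has {gold, green, pink, blue} and column 1 has {red, gold, green, pink, blue}, leaving only teal.
Row 1, column 6: row 1 has {gold, green, teal, pink, blue} and column 6 has {green, pink, blue}, leaving only red.
So row 1 reads: teal gold blue green pink red.

teal gold blue green pink red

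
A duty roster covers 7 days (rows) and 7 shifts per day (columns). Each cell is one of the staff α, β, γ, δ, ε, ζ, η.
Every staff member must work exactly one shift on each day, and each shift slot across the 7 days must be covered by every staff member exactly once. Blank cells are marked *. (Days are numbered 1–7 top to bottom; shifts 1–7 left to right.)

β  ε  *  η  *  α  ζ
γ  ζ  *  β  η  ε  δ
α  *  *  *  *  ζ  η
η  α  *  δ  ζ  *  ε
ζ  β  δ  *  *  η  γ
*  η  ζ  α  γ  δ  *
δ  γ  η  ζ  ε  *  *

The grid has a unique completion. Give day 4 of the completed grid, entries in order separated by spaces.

η α β δ ζ γ ε

Day 1, shift 3: day 1 has {α, β, ε, ζ, η} and shift 3 has {δ, ζ, η}, leaving only γ.
Day 4, shift 3: day 4 has {α, δ, ε, ζ, η} and shift 3 has {γ, δ, ζ, η}, leaving only β.
Day 4, shift 6: day 4 has {α, β, δ, ε, ζ, η} and shift 6 has {α, δ, ε, ζ, η}, leaving only γ.
So day 4 reads: η α β δ ζ γ ε.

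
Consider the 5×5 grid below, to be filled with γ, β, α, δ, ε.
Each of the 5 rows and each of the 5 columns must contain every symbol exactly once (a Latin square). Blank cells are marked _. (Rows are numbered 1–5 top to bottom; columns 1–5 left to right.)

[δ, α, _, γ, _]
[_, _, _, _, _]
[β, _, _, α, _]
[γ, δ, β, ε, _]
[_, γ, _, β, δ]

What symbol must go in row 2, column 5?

Row 1, column 3: row 1 has {γ, α, δ} and column 3 has {β}, leaving only ε.
Row 1, column 5: row 1 has {γ, α, δ, ε} and column 5 has {δ}, leaving only β.
Row 2, column 4: row 2 has {} and column 4 has {γ, β, α, ε}, leaving only δ.
Row 3, column 2: row 3 has {β, α} and column 2 has {γ, α, δ}, leaving only ε.
Row 2, column 2: row 2 has {δ} and column 2 has {γ, α, δ, ε}, leaving only β.
Row 3, column 5: row 3 has {β, α, ε} and column 5 has {β, δ}, leaving only γ.
Row 3, column 3: row 3 has {γ, β, α, ε} and column 3 has {β, ε}, leaving only δ.
Row 4, column 5: row 4 has {γ, β, δ, ε} and column 5 has {γ, β, δ}, leaving only α.
Row 2 already has {β, δ} and column 5 already has {γ, β, α, δ}, so row 2, column 5 must be ε.

ε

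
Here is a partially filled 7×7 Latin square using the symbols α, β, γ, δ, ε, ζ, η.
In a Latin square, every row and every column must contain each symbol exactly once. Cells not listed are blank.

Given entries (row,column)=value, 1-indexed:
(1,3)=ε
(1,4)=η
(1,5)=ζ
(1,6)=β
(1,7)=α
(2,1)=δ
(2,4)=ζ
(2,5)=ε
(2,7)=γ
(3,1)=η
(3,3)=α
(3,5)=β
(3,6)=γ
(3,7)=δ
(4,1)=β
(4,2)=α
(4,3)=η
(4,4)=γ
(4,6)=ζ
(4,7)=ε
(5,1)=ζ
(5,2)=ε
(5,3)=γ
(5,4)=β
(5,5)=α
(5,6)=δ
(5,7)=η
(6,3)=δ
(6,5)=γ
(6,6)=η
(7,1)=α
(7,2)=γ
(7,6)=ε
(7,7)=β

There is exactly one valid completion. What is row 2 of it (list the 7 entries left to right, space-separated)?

Row 2, column 3: row 2 has {γ, δ, ε, ζ} and column 3 has {α, γ, δ, ε, η}, leaving only β.
Row 2, column 2: row 2 has {β, γ, δ, ε, ζ} and column 2 has {α, γ, ε}, leaving only η.
Row 2, column 6: row 2 has {β, γ, δ, ε, ζ, η} and column 6 has {β, γ, δ, ε, ζ, η}, leaving only α.
So row 2 reads: δ η β ζ ε α γ.

δ η β ζ ε α γ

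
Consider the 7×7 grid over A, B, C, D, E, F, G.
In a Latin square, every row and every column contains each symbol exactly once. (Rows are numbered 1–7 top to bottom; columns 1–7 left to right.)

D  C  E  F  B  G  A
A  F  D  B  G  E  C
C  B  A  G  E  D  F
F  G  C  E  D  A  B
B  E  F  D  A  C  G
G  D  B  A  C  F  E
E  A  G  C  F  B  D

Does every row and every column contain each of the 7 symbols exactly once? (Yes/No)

Each row is a permutation of the 7 symbols, and so is each column.

Yes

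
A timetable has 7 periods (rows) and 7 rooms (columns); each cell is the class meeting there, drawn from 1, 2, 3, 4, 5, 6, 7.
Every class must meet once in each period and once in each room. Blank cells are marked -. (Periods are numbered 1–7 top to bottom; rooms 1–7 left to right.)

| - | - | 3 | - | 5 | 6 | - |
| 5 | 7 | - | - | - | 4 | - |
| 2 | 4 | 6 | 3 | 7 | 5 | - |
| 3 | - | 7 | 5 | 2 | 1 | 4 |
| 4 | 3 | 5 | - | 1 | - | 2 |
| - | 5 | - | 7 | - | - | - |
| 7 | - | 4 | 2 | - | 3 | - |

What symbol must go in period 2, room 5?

Period 1, room 1: period 1 has {3, 5, 6} and room 1 has {2, 3, 4, 5, 7}, leaving only 1.
Period 1, room 2: period 1 has {1, 3, 5, 6} and room 2 has {3, 4, 5, 7}, leaving only 2.
Period 1, room 4: period 1 has {1, 2, 3, 5, 6} and room 4 has {2, 3, 5, 7}, leaving only 4.
Period 1, room 7: period 1 has {1, 2, 3, 4, 5, 6} and room 7 has {2, 4}, leaving only 7.
Period 3, room 7: period 3 has {2, 3, 4, 5, 6, 7} and room 7 has {2, 4, 7}, leaving only 1.
Period 4, room 2: period 4 has {1, 2, 3, 4, 5, 7} and room 2 has {2, 3, 4, 5, 7}, leaving only 6.
Period 5, room 4: period 5 has {1, 2, 3, 4, 5} and room 4 has {2, 3, 4, 5, 7}, leaving only 6.
Period 2, room 4: period 2 has {4, 5, 7} and room 4 has {2, 3, 4, 5, 6, 7}, leaving only 1.
Period 2, room 3: period 2 has {1, 4, 5, 7} and room 3 has {3, 4, 5, 6, 7}, leaving only 2.
Period 5, room 6: period 5 has {1, 2, 3, 4, 5, 6} and room 6 has {1, 3, 4, 5, 6}, leaving only 7.
Period 6, room 1: period 6 has {5, 7} and room 1 has {1, 2, 3, 4, 5, 7}, leaving only 6.
Period 6, room 3: period 6 has {5, 6, 7} and room 3 has {2, 3, 4, 5, 6, 7}, leaving only 1.
Period 6, room 6: period 6 has {1, 5, 6, 7} and room 6 has {1, 3, 4, 5, 6, 7}, leaving only 2.
Period 6, room 7: period 6 has {1, 2, 5, 6, 7} and room 7 has {1, 2, 4, 7}, leaving only 3.
Period 2, room 7: period 2 has {1, 2, 4, 5, 7} and room 7 has {1, 2, 3, 4, 7}, leaving only 6.
Period 2 already has {1, 2, 4, 5, 6, 7} and room 5 already has {1, 2, 5, 7}, so period 2, room 5 must be 3.

3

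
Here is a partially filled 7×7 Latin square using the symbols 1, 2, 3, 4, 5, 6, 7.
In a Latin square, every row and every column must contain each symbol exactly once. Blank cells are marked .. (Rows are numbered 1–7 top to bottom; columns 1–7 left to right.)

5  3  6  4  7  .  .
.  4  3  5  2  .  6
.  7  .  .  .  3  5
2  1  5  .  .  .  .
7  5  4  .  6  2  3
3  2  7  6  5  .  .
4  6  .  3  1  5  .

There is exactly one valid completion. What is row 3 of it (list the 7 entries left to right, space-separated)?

Row 3, column 5: row 3 has {3, 5, 7} and column 5 has {1, 2, 5, 6, 7}, leaving only 4.
Row 1, column 6: row 1 has {3, 4, 5, 6, 7} and column 6 has {2, 3, 5}, leaving only 1.
Row 1, column 7: row 1 has {1, 3, 4, 5, 6, 7} and column 7 has {3, 5, 6}, leaving only 2.
Row 2, column 1: row 2 has {2, 3, 4, 5, 6} and column 1 has {2, 3, 4, 5, 7}, leaving only 1.
Row 3, column 1: row 3 has {3, 4, 5, 7} and column 1 has {1, 2, 3, 4, 5, 7}, leaving only 6.
Row 2, column 6: row 2 has {1, 2, 3, 4, 5, 6} and column 6 has {1, 2, 3, 5}, leaving only 7.
Row 4, column 4: row 4 has {1, 2, 5} and column 4 has {3, 4, 5, 6}, leaving only 7.
Row 4, column 5: row 4 has {1, 2, 5, 7} and column 5 has {1, 2, 4, 5, 6, 7}, leaving only 3.
Row 4, column 7: row 4 has {1, 2, 3, 5, 7} and column 7 has {2, 3, 5, 6}, leaving only 4.
Row 4, column 6: row 4 has {1, 2, 3, 4, 5, 7} and column 6 has {1, 2, 3, 5, 7}, leaving only 6.
Row 5, column 4: row 5 has {2, 3, 4, 5, 6, 7} and column 4 has {3, 4, 5, 6, 7}, leaving only 1.
Row 3, column 4: row 3 has {3, 4, 5, 6, 7} and column 4 has {1, 3, 4, 5, 6, 7}, leaving only 2.
Row 3, column 3: row 3 has {2, 3, 4, 5, 6, 7} and column 3 has {3, 4, 5, 6, 7}, leaving only 1.
So row 3 reads: 6 7 1 2 4 3 5.

6 7 1 2 4 3 5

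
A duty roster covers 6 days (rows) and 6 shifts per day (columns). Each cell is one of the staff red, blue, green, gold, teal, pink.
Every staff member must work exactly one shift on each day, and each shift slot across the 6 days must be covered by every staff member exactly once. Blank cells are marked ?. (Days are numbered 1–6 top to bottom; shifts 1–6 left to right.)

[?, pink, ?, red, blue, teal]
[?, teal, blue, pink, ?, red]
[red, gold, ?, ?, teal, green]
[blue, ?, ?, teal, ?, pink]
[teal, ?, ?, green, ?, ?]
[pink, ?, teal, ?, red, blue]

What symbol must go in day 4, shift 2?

Day 3, shift 3: day 3 has {red, green, gold, teal} and shift 3 has {blue, teal}, leaving only pink.
Day 3, shift 4: day 3 has {red, green, gold, teal, pink} and shift 4 has {red, green, teal, pink}, leaving only blue.
Day 5, shift 6: day 5 has {green, teal} and shift 6 has {red, blue, green, teal, pink}, leaving only gold.
Day 5, shift 3: day 5 has {green, gold, teal} and shift 3 has {blue, teal, pink}, leaving only red.
Day 5, shift 2: day 5 has {red, green, gold, teal} and shift 2 has {gold, teal, pink}, leaving only blue.
Day 5, shift 5: day 5 has {red, blue, green, gold, teal} and shift 5 has {red, blue, teal}, leaving only pink.
Day 6, shift 2: day 6 has {red, blue, teal, pink} and shift 2 has {blue, gold, teal, pink}, leaving only green.
Day 4 already has {blue, teal, pink} and shift 2 already has {blue, green, gold, teal, pink}, so day 4, shift 2 must be red.

red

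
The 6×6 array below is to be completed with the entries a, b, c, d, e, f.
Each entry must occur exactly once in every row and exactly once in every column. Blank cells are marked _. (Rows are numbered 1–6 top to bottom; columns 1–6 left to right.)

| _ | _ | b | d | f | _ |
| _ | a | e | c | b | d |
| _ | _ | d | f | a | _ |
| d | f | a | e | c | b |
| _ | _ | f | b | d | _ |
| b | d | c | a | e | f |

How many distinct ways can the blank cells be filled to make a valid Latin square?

Row 1, column 1: eliminating its row and column leaves {a, c, e}.
Row 1, column 2: eliminating its row and column leaves {c, e}.
Row 1, column 6: eliminating its row and column leaves {a, c, e}.
Row 2, column 1: eliminating its row and column leaves {f}.
Row 3, column 1: eliminating its row and column leaves {c, e}.
Row 3, column 2: eliminating its row and column leaves {b, c, e}.
Row 3, column 6: eliminating its row and column leaves {c, e}.
Row 5, column 1: eliminating its row and column leaves {a, c, e}.
Row 5, column 2: eliminating its row and column leaves {c, e}.
Row 5, column 6: eliminating its row and column leaves {a, c, e}.
Enumerating the assignments across these blanks that avoid any row or column repeat gives 4 completions.

4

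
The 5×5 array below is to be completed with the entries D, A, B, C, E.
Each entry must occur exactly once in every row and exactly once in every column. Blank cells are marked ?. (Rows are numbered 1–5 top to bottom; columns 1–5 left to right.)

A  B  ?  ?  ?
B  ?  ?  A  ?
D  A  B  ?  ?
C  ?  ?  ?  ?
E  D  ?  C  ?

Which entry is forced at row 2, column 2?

Row 3, column 4: row 3 has {D, A, B} and column 4 has {A, C}, leaving only E.
Row 1, column 4: row 1 has {A, B} and column 4 has {A, C, E}, leaving only D.
Row 3, column 5: row 3 has {D, A, B, E} and column 5 has {}, leaving only C.
Row 1, column 5: row 1 has {D, A, B} and column 5 has {C}, leaving only E.
Row 1, column 3: row 1 has {D, A, B, E} and column 3 has {B}, leaving only C.
Row 2, column 5: row 2 has {A, B} and column 5 has {C, E}, leaving only D.
Row 2, column 3: row 2 has {D, A, B} and column 3 has {B, C}, leaving only E.
Row 2 already has {D, A, B, E} and column 2 already has {D, A, B}, so row 2, column 2 must be C.

C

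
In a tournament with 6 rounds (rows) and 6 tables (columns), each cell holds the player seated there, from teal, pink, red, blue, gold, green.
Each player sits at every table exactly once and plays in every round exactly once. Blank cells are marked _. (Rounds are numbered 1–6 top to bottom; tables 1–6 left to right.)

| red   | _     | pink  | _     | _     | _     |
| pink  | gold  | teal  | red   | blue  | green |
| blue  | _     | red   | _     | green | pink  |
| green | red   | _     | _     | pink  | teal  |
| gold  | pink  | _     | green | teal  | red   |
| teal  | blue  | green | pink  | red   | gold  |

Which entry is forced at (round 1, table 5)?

Round 1 already has {pink, red} and table 5 already has {teal, pink, red, blue, green}, so round 1, table 5 must be gold.

gold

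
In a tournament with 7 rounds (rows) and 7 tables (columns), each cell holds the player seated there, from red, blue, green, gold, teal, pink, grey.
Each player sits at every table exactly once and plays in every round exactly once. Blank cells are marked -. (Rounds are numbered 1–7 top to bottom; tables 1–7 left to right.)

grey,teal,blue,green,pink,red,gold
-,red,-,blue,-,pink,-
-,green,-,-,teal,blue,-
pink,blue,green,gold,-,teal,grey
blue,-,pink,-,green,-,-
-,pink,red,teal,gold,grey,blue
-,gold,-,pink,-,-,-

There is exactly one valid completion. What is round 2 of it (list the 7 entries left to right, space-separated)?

Round 2, table 5: round 2 has {red, blue, pink} and table 5 has {green, gold, teal, pink}, leaving only grey.
Round 4, table 5: round 4 has {blue, green, gold, teal, pink, grey} and table 5 has {green, gold, teal, pink, grey}, leaving only red.
Round 5, table 2: round 5 has {blue, green, pink} and table 2 has {red, blue, green, gold, teal, pink}, leaving only grey.
Round 5, table 4: round 5 has {blue, green, pink, grey} and table 4 has {blue, green, gold, teal, pink}, leaving only red.
Round 3, table 4: round 3 has {blue, green, teal} and table 4 has {red, blue, green, gold, teal, pink}, leaving only grey.
Round 3, table 3: round 3 has {blue, green, teal, grey} and table 3 has {red, blue, green, pink}, leaving only gold.
Round 2, table 3: round 2 has {red, blue, pink, grey} and table 3 has {red, blue, green, gold, pink}, leaving only teal.
Round 2, table 7: round 2 has {red, blue, teal, pink, grey} and table 7 has {blue, gold, grey}, leaving only green.
Round 2, table 1: round 2 has {red, blue, green, teal, pink, grey} and table 1 has {blue, pink, grey}, leaving only gold.
So round 2 reads: gold red teal blue grey pink green.

gold red teal blue grey pink green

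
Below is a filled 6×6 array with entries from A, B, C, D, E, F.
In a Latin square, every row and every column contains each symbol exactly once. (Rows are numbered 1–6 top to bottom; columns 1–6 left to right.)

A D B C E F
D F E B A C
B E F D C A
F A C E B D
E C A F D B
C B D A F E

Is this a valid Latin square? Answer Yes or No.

Yes

Each row is a permutation of the 6 symbols, and so is each column.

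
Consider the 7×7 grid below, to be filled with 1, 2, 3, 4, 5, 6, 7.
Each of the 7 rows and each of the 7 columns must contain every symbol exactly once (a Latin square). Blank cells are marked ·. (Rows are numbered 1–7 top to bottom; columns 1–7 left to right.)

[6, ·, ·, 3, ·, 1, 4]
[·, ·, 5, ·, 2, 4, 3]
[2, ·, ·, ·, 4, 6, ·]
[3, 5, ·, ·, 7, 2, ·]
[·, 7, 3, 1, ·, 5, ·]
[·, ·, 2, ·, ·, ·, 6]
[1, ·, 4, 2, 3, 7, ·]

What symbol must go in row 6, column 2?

4

Row 1, column 2: row 1 has {1, 3, 4, 6} and column 2 has {5, 7}, leaving only 2.
Row 1, column 3: row 1 has {1, 2, 3, 4, 6} and column 3 has {2, 3, 4, 5}, leaving only 7.
Row 1, column 5: row 1 has {1, 2, 3, 4, 6, 7} and column 5 has {2, 3, 4, 7}, leaving only 5.
Row 2, column 1: row 2 has {2, 3, 4, 5} and column 1 has {1, 2, 3, 6}, leaving only 7.
Row 2, column 4: row 2 has {2, 3, 4, 5, 7} and column 4 has {1, 2, 3}, leaving only 6.
Row 2, column 2: row 2 has {2, 3, 4, 5, 6, 7} and column 2 has {2, 5, 7}, leaving only 1.
Row 3, column 2: row 3 has {2, 4, 6} and column 2 has {1, 2, 5, 7}, leaving only 3.
Row 6 already has {2, 6} and column 2 already has {1, 2, 3, 5, 7}, so row 6, column 2 must be 4.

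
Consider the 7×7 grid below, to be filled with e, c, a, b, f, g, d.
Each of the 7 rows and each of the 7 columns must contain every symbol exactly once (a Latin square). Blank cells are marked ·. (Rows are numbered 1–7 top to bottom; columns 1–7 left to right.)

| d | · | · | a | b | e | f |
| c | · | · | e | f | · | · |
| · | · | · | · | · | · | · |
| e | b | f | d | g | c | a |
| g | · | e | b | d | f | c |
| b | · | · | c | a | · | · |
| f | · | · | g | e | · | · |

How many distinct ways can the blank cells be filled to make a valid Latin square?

9

Row 1, column 2: eliminating its row and column leaves {c, g}.
Row 1, column 3: eliminating its row and column leaves {c, g}.
Row 2, column 2: eliminating its row and column leaves {a, g, d}.
Row 2, column 3: eliminating its row and column leaves {a, b, g, d}.
Row 2, column 6: eliminating its row and column leaves {a, b, g, d}.
Row 2, column 7: eliminating its row and column leaves {b, g, d}.
Row 3, column 1: eliminating its row and column leaves {a}.
Row 3, column 2: eliminating its row and column leaves {e, c, a, f, g, d}.
Row 3, column 3: eliminating its row and column leaves {c, a, b, g, d}.
Row 3, column 4: eliminating its row and column leaves {f}.
Row 3, column 5: eliminating its row and column leaves {c}.
Row 3, column 6: eliminating its row and column leaves {a, b, g, d}.
Row 3, column 7: eliminating its row and column leaves {e, b, g, d}.
Row 5, column 2: eliminating its row and column leaves {a}.
Row 6, column 2: eliminating its row and column leaves {e, f, g, d}.
Row 6, column 3: eliminating its row and column leaves {g, d}.
Row 6, column 6: eliminating its row and column leaves {g, d}.
Row 6, column 7: eliminating its row and column leaves {e, g, d}.
Row 7, column 2: eliminating its row and column leaves {c, a, d}.
Row 7, column 3: eliminating its row and column leaves {c, a, b, d}.
Row 7, column 6: eliminating its row and column leaves {a, b, d}.
Row 7, column 7: eliminating its row and column leaves {b, d}.
Enumerating the assignments across these blanks that avoid any row or column repeat gives 9 completions.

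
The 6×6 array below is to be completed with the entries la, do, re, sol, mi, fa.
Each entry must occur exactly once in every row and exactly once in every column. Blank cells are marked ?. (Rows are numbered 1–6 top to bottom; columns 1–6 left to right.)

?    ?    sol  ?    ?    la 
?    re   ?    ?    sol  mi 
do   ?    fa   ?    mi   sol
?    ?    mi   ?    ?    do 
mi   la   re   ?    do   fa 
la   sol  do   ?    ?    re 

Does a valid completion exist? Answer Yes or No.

Row 3, column 2: row 3 together with column 2 already contain {la, do, re, sol, mi, fa} — every symbol — so nothing can go there. The grid has no valid completion.

No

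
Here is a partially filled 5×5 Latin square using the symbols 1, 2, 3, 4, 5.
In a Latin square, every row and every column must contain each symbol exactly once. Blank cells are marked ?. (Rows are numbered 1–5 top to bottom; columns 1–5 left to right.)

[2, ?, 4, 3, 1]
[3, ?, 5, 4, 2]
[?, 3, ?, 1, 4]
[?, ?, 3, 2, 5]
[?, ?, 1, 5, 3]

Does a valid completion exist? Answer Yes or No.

No row or column among the givens repeats a symbol, and propagating forced cells runs into no contradiction.
One valid completion exists (for instance, 2 5 4 3 1 / 3 1 5 4 2 / 5 3 2 1 4 / 1 4 3 2 5 / 4 2 1 5 3).

Yes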